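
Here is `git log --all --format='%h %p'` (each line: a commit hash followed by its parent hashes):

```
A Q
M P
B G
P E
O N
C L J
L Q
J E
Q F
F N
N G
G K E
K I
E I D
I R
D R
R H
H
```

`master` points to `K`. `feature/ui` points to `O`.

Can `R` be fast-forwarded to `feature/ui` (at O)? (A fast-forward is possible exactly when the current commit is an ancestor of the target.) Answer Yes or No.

Yes

A fast-forward from R to O is possible iff R is an ancestor of O.
Ancestors of O: {D, E, G, H, I, K, N, O, R}.
R is among them, so fast-forward is possible.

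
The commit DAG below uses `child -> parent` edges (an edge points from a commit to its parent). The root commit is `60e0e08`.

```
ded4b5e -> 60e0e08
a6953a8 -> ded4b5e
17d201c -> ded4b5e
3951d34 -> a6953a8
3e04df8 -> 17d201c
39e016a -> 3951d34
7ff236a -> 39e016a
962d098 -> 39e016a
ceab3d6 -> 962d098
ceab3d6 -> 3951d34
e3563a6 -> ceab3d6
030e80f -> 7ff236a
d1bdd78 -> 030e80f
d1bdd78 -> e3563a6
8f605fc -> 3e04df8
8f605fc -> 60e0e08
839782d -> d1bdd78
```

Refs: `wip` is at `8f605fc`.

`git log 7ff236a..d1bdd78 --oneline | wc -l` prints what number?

5

Reachable from d1bdd78: {030e80f, 3951d34, 39e016a, 60e0e08, 7ff236a, 962d098, a6953a8, ceab3d6, d1bdd78, ded4b5e, e3563a6}.
Reachable from 7ff236a: {3951d34, 39e016a, 60e0e08, 7ff236a, a6953a8, ded4b5e}.
In d1bdd78's history but not 7ff236a's: {030e80f, 962d098, ceab3d6, d1bdd78, e3563a6} — 5 commits.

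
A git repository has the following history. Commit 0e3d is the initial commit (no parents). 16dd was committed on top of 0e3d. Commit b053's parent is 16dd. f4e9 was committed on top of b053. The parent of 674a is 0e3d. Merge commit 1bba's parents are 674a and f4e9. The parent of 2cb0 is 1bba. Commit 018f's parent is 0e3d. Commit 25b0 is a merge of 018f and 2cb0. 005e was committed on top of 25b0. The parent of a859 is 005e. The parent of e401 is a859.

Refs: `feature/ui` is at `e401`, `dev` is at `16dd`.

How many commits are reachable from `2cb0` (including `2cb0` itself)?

Walking parent pointers from 2cb0: reachable set = {0e3d, 16dd, 1bba, 2cb0, 674a, b053, f4e9}.
That is 7 commits.

7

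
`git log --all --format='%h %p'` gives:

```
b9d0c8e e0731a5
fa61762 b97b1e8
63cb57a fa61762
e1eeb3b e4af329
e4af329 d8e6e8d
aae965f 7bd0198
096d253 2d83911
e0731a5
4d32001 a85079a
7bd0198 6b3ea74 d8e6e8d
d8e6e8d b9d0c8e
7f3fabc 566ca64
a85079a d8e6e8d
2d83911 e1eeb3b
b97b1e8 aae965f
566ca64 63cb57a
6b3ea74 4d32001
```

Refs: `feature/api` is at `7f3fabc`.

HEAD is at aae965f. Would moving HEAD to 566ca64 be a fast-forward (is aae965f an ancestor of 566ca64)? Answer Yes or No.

Yes

A fast-forward from aae965f to 566ca64 is possible iff aae965f is an ancestor of 566ca64.
Ancestors of 566ca64: {4d32001, 566ca64, 63cb57a, 6b3ea74, 7bd0198, a85079a, aae965f, b97b1e8, b9d0c8e, d8e6e8d, e0731a5, fa61762}.
aae965f is among them, so fast-forward is possible.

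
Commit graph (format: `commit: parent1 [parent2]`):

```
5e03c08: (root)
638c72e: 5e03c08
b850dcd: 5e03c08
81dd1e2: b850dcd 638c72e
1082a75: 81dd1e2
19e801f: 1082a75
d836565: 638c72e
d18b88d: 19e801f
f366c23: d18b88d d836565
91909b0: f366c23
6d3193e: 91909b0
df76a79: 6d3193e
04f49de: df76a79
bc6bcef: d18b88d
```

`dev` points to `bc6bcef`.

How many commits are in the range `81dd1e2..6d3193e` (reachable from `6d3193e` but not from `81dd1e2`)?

7

Reachable from 6d3193e: {1082a75, 19e801f, 5e03c08, 638c72e, 6d3193e, 81dd1e2, 91909b0, b850dcd, d18b88d, d836565, f366c23}.
Reachable from 81dd1e2: {5e03c08, 638c72e, 81dd1e2, b850dcd}.
In 6d3193e's history but not 81dd1e2's: {1082a75, 19e801f, 6d3193e, 91909b0, d18b88d, d836565, f366c23} — 7 commits.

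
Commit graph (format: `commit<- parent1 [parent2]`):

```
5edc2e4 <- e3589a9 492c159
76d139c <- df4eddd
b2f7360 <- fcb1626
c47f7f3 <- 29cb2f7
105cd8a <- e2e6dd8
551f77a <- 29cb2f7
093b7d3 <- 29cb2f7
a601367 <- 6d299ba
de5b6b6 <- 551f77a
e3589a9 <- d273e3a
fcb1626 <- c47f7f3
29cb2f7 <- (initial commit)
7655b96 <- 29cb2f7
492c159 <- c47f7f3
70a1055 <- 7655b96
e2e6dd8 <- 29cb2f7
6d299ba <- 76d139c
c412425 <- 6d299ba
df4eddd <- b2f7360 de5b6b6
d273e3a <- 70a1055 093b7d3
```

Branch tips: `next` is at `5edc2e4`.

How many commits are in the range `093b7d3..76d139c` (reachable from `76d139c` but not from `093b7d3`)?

7

Reachable from 76d139c: {29cb2f7, 551f77a, 76d139c, b2f7360, c47f7f3, de5b6b6, df4eddd, fcb1626}.
Reachable from 093b7d3: {093b7d3, 29cb2f7}.
In 76d139c's history but not 093b7d3's: {551f77a, 76d139c, b2f7360, c47f7f3, de5b6b6, df4eddd, fcb1626} — 7 commits.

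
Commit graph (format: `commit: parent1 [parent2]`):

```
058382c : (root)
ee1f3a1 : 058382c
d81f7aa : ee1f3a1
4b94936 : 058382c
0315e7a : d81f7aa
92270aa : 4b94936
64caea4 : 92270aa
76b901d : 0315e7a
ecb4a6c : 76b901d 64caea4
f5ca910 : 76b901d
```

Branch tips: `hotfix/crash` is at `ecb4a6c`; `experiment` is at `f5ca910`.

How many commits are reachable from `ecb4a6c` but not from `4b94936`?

7

Reachable from ecb4a6c: {0315e7a, 058382c, 4b94936, 64caea4, 76b901d, 92270aa, d81f7aa, ecb4a6c, ee1f3a1}.
Reachable from 4b94936: {058382c, 4b94936}.
In ecb4a6c's history but not 4b94936's: {0315e7a, 64caea4, 76b901d, 92270aa, d81f7aa, ecb4a6c, ee1f3a1} — 7 commits.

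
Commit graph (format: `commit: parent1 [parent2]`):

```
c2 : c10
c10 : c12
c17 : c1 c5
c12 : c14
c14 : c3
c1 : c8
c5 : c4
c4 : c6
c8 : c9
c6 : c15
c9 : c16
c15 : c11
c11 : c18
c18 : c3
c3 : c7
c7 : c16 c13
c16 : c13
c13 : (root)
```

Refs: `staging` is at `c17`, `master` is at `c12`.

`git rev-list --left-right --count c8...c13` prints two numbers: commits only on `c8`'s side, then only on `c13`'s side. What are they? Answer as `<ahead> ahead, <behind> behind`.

Reachable from c8: {c13, c16, c8, c9}.
Reachable from c13: {c13}.
Only in c8's history (ahead): {c16, c8, c9} — 3.
Only in c13's history (behind): {} — 0.

3 ahead, 0 behind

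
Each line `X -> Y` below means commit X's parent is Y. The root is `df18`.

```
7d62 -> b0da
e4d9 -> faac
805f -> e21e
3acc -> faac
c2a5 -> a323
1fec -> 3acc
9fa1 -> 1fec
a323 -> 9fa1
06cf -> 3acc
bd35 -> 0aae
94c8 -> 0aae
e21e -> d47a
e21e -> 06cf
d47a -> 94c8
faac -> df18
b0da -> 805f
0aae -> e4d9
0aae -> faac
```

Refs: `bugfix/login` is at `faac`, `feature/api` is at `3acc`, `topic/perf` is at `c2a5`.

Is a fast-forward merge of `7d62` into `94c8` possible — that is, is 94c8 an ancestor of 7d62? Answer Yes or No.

A fast-forward from 94c8 to 7d62 is possible iff 94c8 is an ancestor of 7d62.
Ancestors of 7d62: {06cf, 0aae, 3acc, 7d62, 805f, 94c8, b0da, d47a, df18, e21e, e4d9, faac}.
94c8 is among them, so fast-forward is possible.

Yes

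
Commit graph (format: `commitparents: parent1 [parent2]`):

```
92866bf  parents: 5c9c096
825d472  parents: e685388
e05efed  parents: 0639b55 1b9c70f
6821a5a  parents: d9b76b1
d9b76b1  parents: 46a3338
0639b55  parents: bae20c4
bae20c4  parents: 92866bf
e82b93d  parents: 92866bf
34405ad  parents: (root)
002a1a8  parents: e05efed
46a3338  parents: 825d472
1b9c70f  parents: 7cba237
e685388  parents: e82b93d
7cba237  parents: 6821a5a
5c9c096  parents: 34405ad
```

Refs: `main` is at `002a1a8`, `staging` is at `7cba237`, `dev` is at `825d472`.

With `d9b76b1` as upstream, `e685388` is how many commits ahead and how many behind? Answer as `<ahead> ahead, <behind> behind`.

Reachable from e685388: {34405ad, 5c9c096, 92866bf, e685388, e82b93d}.
Reachable from d9b76b1: {34405ad, 46a3338, 5c9c096, 825d472, 92866bf, d9b76b1, e685388, e82b93d}.
Only in e685388's history (ahead): {} — 0.
Only in d9b76b1's history (behind): {46a3338, 825d472, d9b76b1} — 3.

0 ahead, 3 behind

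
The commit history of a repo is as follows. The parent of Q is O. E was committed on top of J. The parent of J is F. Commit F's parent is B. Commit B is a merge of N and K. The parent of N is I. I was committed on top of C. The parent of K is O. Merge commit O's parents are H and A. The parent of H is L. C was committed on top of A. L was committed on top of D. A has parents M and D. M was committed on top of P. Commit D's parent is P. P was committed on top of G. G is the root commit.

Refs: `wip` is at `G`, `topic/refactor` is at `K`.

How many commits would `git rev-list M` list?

3

Walking parent pointers from M: reachable set = {G, M, P}.
That is 3 commits.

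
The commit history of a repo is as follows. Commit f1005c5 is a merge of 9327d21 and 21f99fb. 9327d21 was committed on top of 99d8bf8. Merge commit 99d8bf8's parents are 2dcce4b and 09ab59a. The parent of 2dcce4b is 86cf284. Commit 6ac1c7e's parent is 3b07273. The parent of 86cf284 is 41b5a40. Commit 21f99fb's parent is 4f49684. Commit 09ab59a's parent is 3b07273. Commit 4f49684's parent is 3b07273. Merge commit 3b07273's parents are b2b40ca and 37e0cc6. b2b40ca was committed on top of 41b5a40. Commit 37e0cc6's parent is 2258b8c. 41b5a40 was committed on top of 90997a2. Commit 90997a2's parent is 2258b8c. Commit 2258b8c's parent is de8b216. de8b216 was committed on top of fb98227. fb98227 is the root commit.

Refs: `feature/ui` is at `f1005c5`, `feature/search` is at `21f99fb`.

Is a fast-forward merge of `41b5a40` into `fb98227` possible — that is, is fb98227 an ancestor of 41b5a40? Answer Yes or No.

A fast-forward from fb98227 to 41b5a40 is possible iff fb98227 is an ancestor of 41b5a40.
Ancestors of 41b5a40: {2258b8c, 41b5a40, 90997a2, de8b216, fb98227}.
fb98227 is among them, so fast-forward is possible.

Yes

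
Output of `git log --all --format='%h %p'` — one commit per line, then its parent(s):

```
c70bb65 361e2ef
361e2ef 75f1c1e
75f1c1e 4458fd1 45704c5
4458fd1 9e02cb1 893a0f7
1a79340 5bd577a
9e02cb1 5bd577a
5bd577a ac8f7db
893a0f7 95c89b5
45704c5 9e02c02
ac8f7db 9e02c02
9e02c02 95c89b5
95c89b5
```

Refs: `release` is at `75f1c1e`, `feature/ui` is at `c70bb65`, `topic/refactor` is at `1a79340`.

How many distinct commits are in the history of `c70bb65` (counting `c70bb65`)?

Walking parent pointers from c70bb65: reachable set = {361e2ef, 4458fd1, 45704c5, 5bd577a, 75f1c1e, 893a0f7, 95c89b5, 9e02c02, 9e02cb1, ac8f7db, c70bb65}.
That is 11 commits.

11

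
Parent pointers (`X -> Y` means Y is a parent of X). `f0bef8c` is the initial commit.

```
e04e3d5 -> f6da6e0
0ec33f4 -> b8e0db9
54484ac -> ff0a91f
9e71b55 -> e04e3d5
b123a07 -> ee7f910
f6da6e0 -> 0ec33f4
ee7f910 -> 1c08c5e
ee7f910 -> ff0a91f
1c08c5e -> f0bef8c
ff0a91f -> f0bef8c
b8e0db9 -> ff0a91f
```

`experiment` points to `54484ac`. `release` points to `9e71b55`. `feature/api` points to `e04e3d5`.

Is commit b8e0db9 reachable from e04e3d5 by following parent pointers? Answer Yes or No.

Yes

Ancestors of e04e3d5 (commits reachable by following parents): {0ec33f4, b8e0db9, e04e3d5, f0bef8c, f6da6e0, ff0a91f}.
b8e0db9 is in that set, so it is an ancestor of e04e3d5.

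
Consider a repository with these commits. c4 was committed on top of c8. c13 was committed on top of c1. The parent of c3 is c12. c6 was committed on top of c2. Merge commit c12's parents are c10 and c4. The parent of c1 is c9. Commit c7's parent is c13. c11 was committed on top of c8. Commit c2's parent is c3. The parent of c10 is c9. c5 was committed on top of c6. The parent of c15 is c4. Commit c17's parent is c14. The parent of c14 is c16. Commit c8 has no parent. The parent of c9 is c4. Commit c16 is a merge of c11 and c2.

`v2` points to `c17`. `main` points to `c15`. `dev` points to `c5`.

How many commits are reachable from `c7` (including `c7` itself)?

Walking parent pointers from c7: reachable set = {c1, c13, c4, c7, c8, c9}.
That is 6 commits.

6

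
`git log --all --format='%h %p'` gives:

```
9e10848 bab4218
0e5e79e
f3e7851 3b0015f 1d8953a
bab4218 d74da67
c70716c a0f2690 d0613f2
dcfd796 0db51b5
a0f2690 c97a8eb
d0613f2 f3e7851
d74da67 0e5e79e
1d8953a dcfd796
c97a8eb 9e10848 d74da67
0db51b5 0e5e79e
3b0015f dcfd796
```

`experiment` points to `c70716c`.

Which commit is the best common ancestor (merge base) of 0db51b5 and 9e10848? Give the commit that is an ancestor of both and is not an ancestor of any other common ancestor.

0e5e79e

Ancestors of 0db51b5: {0db51b5, 0e5e79e}.
Ancestors of 9e10848: {0e5e79e, 9e10848, bab4218, d74da67}.
Common ancestors: {0e5e79e}.
The only common ancestor is 0e5e79e, so it is the merge base.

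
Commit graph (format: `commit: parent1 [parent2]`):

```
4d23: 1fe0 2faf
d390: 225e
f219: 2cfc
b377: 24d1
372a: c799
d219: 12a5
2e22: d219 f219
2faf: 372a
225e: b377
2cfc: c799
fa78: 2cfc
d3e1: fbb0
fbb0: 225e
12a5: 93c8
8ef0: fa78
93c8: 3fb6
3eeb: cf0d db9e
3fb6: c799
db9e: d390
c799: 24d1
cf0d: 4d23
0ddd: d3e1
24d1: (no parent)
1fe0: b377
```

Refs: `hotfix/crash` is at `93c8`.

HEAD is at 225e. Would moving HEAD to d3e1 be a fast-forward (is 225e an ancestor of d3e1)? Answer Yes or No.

Yes

A fast-forward from 225e to d3e1 is possible iff 225e is an ancestor of d3e1.
Ancestors of d3e1: {225e, 24d1, b377, d3e1, fbb0}.
225e is among them, so fast-forward is possible.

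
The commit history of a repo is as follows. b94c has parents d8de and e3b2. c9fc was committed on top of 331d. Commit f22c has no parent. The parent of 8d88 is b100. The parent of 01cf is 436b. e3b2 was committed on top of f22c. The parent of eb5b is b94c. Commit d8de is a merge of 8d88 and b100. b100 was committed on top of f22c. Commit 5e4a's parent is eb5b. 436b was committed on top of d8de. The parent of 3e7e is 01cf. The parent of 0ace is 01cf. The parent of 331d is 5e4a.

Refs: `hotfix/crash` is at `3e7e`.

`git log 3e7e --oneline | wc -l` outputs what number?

7

Walking parent pointers from 3e7e: reachable set = {01cf, 3e7e, 436b, 8d88, b100, d8de, f22c}.
That is 7 commits.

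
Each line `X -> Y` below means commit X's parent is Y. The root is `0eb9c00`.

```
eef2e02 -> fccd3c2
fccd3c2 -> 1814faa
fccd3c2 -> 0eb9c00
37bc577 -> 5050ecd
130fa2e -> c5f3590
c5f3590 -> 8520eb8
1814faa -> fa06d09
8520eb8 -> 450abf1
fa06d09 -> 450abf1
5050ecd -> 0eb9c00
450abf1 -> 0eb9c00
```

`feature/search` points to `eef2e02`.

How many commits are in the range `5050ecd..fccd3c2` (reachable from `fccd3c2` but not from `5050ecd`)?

Reachable from fccd3c2: {0eb9c00, 1814faa, 450abf1, fa06d09, fccd3c2}.
Reachable from 5050ecd: {0eb9c00, 5050ecd}.
In fccd3c2's history but not 5050ecd's: {1814faa, 450abf1, fa06d09, fccd3c2} — 4 commits.

4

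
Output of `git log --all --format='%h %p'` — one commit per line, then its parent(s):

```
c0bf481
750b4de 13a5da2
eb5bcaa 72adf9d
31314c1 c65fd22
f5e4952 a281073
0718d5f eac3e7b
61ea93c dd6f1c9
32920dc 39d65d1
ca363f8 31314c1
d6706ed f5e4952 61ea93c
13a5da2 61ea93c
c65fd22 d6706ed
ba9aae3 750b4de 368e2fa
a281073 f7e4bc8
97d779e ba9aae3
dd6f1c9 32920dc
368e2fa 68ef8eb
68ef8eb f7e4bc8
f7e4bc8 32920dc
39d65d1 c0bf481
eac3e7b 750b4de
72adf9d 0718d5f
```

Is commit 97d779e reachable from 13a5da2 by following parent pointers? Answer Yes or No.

No

Ancestors of 13a5da2: {13a5da2, 32920dc, 39d65d1, 61ea93c, c0bf481, dd6f1c9}.
97d779e is not in that set, so it is not an ancestor of 13a5da2.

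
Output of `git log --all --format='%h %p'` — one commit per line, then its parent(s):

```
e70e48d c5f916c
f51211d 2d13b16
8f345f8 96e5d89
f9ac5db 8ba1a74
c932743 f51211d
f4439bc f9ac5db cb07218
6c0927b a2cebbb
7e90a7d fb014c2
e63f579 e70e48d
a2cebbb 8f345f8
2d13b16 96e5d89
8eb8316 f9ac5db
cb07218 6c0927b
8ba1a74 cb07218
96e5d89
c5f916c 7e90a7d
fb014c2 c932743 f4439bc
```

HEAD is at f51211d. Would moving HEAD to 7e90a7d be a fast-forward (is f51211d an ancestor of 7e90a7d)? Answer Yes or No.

A fast-forward from f51211d to 7e90a7d is possible iff f51211d is an ancestor of 7e90a7d.
Ancestors of 7e90a7d: {2d13b16, 6c0927b, 7e90a7d, 8ba1a74, 8f345f8, 96e5d89, a2cebbb, c932743, cb07218, f4439bc, f51211d, f9ac5db, fb014c2}.
f51211d is among them, so fast-forward is possible.

Yes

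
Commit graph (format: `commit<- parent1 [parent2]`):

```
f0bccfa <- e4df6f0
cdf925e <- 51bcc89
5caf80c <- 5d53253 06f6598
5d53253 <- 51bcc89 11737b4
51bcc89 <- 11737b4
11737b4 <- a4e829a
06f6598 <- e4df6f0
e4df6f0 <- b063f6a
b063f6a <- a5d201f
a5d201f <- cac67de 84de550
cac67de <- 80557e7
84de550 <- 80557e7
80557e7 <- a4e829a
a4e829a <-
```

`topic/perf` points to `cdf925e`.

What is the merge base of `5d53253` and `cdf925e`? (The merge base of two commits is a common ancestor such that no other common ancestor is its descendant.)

Ancestors of 5d53253: {11737b4, 51bcc89, 5d53253, a4e829a}.
Ancestors of cdf925e: {11737b4, 51bcc89, a4e829a, cdf925e}.
Common ancestors: {11737b4, 51bcc89, a4e829a}.
Among these, 51bcc89 is not an ancestor of any other common ancestor — it is the merge base.

51bcc89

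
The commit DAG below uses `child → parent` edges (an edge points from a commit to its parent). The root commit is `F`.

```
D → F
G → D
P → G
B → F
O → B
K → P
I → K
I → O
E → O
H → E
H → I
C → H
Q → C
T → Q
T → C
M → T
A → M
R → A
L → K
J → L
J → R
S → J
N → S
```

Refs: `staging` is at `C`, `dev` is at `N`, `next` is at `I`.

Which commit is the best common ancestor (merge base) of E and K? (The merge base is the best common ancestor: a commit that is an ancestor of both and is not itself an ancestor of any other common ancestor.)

F

Ancestors of E: {B, E, F, O}.
Ancestors of K: {D, F, G, K, P}.
Common ancestors: {F}.
The only common ancestor is F, so it is the merge base.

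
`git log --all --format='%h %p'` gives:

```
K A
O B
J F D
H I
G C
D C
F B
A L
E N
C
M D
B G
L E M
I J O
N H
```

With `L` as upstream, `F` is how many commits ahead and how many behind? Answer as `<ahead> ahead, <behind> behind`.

0 ahead, 9 behind

Reachable from F: {B, C, F, G}.
Reachable from L: {B, C, D, E, F, G, H, I, J, L, M, N, O}.
Only in F's history (ahead): {} — 0.
Only in L's history (behind): {D, E, H, I, J, L, M, N, O} — 9.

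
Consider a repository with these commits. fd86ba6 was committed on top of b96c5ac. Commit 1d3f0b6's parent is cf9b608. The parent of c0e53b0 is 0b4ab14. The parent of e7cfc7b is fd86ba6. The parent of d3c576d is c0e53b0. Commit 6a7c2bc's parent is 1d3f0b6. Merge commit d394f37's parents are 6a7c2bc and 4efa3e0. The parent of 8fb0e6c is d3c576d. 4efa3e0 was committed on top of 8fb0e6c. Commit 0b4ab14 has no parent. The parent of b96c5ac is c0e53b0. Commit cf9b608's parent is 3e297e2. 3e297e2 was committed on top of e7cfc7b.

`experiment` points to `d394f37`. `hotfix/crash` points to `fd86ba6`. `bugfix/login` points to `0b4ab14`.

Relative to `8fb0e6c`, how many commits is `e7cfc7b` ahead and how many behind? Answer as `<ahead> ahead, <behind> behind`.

Reachable from e7cfc7b: {0b4ab14, b96c5ac, c0e53b0, e7cfc7b, fd86ba6}.
Reachable from 8fb0e6c: {0b4ab14, 8fb0e6c, c0e53b0, d3c576d}.
Only in e7cfc7b's history (ahead): {b96c5ac, e7cfc7b, fd86ba6} — 3.
Only in 8fb0e6c's history (behind): {8fb0e6c, d3c576d} — 2.

3 ahead, 2 behind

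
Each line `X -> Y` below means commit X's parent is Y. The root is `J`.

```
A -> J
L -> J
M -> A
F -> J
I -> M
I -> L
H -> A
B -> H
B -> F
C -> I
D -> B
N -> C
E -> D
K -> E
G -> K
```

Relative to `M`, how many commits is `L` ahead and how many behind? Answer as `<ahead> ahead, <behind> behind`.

Reachable from L: {J, L}.
Reachable from M: {A, J, M}.
Only in L's history (ahead): {L} — 1.
Only in M's history (behind): {A, M} — 2.

1 ahead, 2 behind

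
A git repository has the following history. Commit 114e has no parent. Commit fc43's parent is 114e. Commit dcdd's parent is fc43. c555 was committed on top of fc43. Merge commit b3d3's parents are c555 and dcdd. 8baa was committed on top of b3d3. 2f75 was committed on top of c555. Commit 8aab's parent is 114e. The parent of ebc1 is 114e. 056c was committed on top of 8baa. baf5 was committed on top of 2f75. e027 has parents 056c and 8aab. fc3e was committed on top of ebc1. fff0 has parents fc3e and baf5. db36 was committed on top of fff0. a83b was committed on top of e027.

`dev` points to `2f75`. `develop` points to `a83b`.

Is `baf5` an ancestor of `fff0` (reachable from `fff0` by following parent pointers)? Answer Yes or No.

Yes

Ancestors of fff0 (commits reachable by following parents): {114e, 2f75, baf5, c555, ebc1, fc3e, fc43, fff0}.
baf5 is in that set, so it is an ancestor of fff0.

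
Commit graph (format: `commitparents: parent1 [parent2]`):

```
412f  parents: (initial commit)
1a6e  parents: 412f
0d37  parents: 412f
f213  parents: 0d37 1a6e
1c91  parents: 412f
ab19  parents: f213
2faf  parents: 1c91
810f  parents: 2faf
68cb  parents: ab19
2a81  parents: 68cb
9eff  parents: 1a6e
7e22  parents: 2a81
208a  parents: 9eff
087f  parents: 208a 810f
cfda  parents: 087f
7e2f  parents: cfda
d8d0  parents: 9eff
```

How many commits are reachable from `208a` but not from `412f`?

Reachable from 208a: {1a6e, 208a, 412f, 9eff}.
Reachable from 412f: {412f}.
In 208a's history but not 412f's: {1a6e, 208a, 9eff} — 3 commits.

3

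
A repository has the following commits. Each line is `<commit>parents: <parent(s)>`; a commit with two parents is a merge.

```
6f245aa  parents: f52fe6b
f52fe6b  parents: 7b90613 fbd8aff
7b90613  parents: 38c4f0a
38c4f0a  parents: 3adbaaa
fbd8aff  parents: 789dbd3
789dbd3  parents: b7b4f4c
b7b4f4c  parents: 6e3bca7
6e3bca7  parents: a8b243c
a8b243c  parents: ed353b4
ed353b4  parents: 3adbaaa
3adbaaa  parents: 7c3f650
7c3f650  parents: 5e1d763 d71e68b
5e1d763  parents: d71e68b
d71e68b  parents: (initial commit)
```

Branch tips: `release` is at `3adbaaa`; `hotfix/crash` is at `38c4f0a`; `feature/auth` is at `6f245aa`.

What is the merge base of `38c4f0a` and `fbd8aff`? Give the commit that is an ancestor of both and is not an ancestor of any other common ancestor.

Ancestors of 38c4f0a: {38c4f0a, 3adbaaa, 5e1d763, 7c3f650, d71e68b}.
Ancestors of fbd8aff: {3adbaaa, 5e1d763, 6e3bca7, 789dbd3, 7c3f650, a8b243c, b7b4f4c, d71e68b, ed353b4, fbd8aff}.
Common ancestors: {3adbaaa, 5e1d763, 7c3f650, d71e68b}.
Among these, 3adbaaa is not an ancestor of any other common ancestor — it is the merge base.

3adbaaa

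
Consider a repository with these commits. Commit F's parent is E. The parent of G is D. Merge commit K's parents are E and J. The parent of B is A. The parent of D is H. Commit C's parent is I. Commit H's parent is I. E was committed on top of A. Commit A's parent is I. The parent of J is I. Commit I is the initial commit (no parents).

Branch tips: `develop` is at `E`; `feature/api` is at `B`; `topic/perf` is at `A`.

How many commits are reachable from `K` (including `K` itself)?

Walking parent pointers from K: reachable set = {A, E, I, J, K}.
That is 5 commits.

5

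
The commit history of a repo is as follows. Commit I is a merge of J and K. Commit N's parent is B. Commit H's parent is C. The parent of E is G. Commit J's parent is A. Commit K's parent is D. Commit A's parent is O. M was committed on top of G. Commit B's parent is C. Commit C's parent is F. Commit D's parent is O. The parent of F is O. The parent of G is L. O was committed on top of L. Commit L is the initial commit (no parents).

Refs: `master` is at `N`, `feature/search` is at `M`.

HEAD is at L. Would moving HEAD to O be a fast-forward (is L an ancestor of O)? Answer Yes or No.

A fast-forward from L to O is possible iff L is an ancestor of O.
Ancestors of O: {L, O}.
L is among them, so fast-forward is possible.

Yes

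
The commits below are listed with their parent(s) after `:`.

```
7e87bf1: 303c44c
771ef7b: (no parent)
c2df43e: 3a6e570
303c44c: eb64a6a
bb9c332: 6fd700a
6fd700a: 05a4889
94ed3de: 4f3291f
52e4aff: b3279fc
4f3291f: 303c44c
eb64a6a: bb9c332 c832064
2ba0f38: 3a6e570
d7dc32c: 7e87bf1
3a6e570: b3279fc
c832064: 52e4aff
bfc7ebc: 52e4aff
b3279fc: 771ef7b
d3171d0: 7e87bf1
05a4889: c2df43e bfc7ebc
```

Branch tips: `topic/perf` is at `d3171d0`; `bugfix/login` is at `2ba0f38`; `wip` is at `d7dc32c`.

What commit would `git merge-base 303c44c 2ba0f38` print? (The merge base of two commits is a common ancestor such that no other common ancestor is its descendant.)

3a6e570

Ancestors of 303c44c: {05a4889, 303c44c, 3a6e570, 52e4aff, 6fd700a, 771ef7b, b3279fc, bb9c332, bfc7ebc, c2df43e, c832064, eb64a6a}.
Ancestors of 2ba0f38: {2ba0f38, 3a6e570, 771ef7b, b3279fc}.
Common ancestors: {3a6e570, 771ef7b, b3279fc}.
Among these, 3a6e570 is not an ancestor of any other common ancestor — it is the merge base.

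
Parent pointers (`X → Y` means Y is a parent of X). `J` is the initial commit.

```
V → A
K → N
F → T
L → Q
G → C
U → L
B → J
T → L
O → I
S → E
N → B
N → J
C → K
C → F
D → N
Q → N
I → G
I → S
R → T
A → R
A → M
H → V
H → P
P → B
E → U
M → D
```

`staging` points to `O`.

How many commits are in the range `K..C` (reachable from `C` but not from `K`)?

5

Reachable from C: {B, C, F, J, K, L, N, Q, T}.
Reachable from K: {B, J, K, N}.
In C's history but not K's: {C, F, L, Q, T} — 5 commits.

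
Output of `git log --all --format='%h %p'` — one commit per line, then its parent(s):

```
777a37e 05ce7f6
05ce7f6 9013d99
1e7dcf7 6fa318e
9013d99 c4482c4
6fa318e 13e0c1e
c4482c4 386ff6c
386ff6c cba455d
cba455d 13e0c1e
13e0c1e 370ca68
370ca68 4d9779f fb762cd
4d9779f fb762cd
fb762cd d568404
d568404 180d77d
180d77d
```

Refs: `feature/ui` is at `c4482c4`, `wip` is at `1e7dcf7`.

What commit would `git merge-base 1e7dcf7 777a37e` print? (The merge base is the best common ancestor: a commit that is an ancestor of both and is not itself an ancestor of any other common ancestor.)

13e0c1e

Ancestors of 1e7dcf7: {13e0c1e, 180d77d, 1e7dcf7, 370ca68, 4d9779f, 6fa318e, d568404, fb762cd}.
Ancestors of 777a37e: {05ce7f6, 13e0c1e, 180d77d, 370ca68, 386ff6c, 4d9779f, 777a37e, 9013d99, c4482c4, cba455d, d568404, fb762cd}.
Common ancestors: {13e0c1e, 180d77d, 370ca68, 4d9779f, d568404, fb762cd}.
Among these, 13e0c1e is not an ancestor of any other common ancestor — it is the merge base.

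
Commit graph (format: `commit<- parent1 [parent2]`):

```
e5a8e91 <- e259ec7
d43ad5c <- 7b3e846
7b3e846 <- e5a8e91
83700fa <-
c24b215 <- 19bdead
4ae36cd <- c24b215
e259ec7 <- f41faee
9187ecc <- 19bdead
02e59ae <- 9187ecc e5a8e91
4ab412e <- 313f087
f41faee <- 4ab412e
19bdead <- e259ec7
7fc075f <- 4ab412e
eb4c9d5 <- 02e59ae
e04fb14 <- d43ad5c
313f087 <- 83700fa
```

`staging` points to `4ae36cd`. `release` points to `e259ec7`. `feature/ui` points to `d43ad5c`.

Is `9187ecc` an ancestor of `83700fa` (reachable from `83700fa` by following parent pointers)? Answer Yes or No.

No

Ancestors of 83700fa: {83700fa}.
9187ecc is not in that set, so it is not an ancestor of 83700fa.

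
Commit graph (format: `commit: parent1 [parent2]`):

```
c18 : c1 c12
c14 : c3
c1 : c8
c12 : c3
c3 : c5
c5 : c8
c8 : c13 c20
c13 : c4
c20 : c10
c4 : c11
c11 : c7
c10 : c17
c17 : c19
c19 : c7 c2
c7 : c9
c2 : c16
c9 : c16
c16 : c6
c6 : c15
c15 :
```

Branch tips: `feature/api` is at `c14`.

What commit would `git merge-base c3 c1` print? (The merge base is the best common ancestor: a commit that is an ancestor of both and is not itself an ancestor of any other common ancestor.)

Ancestors of c3: {c10, c11, c13, c15, c16, c17, c19, c2, c20, c3, c4, c5, c6, c7, c8, c9}.
Ancestors of c1: {c1, c10, c11, c13, c15, c16, c17, c19, c2, c20, c4, c6, c7, c8, c9}.
Common ancestors: {c10, c11, c13, c15, c16, c17, c19, c2, c20, c4, c6, c7, c8, c9}.
Among these, c8 is not an ancestor of any other common ancestor — it is the merge base.

c8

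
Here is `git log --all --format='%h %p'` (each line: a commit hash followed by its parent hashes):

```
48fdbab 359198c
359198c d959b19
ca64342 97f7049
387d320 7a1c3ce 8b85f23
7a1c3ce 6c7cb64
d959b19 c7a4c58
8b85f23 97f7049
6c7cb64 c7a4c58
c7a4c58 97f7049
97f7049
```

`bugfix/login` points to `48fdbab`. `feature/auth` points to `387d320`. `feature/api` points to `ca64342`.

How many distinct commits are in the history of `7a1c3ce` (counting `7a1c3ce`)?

Walking parent pointers from 7a1c3ce: reachable set = {6c7cb64, 7a1c3ce, 97f7049, c7a4c58}.
That is 4 commits.

4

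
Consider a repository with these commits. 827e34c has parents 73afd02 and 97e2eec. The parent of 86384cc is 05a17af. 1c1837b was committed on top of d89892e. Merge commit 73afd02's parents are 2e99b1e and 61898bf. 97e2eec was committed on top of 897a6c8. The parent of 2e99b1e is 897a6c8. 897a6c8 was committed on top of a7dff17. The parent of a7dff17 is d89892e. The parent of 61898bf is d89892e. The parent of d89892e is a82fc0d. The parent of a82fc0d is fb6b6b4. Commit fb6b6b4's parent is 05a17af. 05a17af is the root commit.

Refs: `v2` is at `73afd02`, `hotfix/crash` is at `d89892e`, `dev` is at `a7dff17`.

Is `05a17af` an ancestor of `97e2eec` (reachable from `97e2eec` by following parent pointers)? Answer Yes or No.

Ancestors of 97e2eec (commits reachable by following parents): {05a17af, 897a6c8, 97e2eec, a7dff17, a82fc0d, d89892e, fb6b6b4}.
05a17af is in that set, so it is an ancestor of 97e2eec.

Yes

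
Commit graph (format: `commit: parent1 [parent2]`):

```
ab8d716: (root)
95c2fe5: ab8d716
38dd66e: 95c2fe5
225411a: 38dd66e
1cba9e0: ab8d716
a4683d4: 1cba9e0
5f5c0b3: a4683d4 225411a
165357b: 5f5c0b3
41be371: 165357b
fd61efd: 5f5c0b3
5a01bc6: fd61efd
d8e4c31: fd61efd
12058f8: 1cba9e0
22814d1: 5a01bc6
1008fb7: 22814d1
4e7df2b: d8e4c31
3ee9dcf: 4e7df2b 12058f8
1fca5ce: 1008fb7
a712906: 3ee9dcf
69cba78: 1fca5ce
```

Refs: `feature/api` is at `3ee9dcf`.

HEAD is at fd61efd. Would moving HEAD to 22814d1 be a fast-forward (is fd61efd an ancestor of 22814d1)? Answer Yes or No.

A fast-forward from fd61efd to 22814d1 is possible iff fd61efd is an ancestor of 22814d1.
Ancestors of 22814d1: {1cba9e0, 225411a, 22814d1, 38dd66e, 5a01bc6, 5f5c0b3, 95c2fe5, a4683d4, ab8d716, fd61efd}.
fd61efd is among them, so fast-forward is possible.

Yes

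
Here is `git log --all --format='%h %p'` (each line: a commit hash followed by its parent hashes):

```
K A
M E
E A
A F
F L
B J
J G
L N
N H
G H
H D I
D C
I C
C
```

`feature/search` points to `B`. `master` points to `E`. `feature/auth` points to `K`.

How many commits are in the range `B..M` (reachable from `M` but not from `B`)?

Reachable from M: {A, C, D, E, F, H, I, L, M, N}.
Reachable from B: {B, C, D, G, H, I, J}.
In M's history but not B's: {A, E, F, L, M, N} — 6 commits.

6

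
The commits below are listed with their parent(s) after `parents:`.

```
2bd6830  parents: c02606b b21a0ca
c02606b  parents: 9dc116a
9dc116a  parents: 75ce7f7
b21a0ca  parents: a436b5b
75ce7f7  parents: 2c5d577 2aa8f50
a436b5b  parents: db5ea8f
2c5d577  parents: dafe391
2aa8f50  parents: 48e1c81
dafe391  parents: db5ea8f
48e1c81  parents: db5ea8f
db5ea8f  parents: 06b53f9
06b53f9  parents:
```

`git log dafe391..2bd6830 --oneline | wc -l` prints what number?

9

Reachable from 2bd6830: {06b53f9, 2aa8f50, 2bd6830, 2c5d577, 48e1c81, 75ce7f7, 9dc116a, a436b5b, b21a0ca, c02606b, dafe391, db5ea8f}.
Reachable from dafe391: {06b53f9, dafe391, db5ea8f}.
In 2bd6830's history but not dafe391's: {2aa8f50, 2bd6830, 2c5d577, 48e1c81, 75ce7f7, 9dc116a, a436b5b, b21a0ca, c02606b} — 9 commits.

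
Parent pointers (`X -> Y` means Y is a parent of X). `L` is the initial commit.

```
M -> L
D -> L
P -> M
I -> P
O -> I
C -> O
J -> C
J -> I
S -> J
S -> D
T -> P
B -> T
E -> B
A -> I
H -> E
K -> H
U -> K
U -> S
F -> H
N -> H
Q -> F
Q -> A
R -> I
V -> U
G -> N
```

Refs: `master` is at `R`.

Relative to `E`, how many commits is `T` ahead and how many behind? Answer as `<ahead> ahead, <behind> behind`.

Reachable from T: {L, M, P, T}.
Reachable from E: {B, E, L, M, P, T}.
Only in T's history (ahead): {} — 0.
Only in E's history (behind): {B, E} — 2.

0 ahead, 2 behind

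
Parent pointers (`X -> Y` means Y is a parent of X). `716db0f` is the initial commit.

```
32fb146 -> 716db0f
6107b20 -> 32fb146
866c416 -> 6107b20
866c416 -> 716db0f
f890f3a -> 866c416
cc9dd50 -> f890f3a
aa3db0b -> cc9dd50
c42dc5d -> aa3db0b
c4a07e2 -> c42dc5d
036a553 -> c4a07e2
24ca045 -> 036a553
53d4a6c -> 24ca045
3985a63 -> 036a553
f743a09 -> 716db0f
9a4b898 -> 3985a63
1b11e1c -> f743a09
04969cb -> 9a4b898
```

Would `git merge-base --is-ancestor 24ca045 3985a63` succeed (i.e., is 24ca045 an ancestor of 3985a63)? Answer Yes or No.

Ancestors of 3985a63: {036a553, 32fb146, 3985a63, 6107b20, 716db0f, 866c416, aa3db0b, c42dc5d, c4a07e2, cc9dd50, f890f3a}.
24ca045 is not in that set, so it is not an ancestor of 3985a63.

No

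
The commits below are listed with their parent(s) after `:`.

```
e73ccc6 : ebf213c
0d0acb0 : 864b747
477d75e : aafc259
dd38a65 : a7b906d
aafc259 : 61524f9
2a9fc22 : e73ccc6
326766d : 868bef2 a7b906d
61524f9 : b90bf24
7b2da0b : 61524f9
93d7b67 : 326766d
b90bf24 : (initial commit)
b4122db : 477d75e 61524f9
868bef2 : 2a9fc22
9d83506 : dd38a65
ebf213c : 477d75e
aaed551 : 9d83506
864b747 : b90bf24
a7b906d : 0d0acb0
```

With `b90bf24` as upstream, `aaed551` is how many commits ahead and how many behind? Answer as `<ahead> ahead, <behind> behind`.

Reachable from aaed551: {0d0acb0, 864b747, 9d83506, a7b906d, aaed551, b90bf24, dd38a65}.
Reachable from b90bf24: {b90bf24}.
Only in aaed551's history (ahead): {0d0acb0, 864b747, 9d83506, a7b906d, aaed551, dd38a65} — 6.
Only in b90bf24's history (behind): {} — 0.

6 ahead, 0 behind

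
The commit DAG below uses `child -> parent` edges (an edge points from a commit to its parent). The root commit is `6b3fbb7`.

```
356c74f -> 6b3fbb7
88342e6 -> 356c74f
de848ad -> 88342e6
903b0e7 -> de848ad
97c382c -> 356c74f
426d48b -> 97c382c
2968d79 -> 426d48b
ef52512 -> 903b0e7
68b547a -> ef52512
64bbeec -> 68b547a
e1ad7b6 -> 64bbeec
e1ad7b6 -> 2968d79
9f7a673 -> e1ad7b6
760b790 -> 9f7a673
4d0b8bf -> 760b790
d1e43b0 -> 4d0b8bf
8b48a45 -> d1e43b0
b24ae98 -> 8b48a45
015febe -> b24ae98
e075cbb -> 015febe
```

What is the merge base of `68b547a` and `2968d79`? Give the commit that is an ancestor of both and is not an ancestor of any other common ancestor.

356c74f

Ancestors of 68b547a: {356c74f, 68b547a, 6b3fbb7, 88342e6, 903b0e7, de848ad, ef52512}.
Ancestors of 2968d79: {2968d79, 356c74f, 426d48b, 6b3fbb7, 97c382c}.
Common ancestors: {356c74f, 6b3fbb7}.
Among these, 356c74f is not an ancestor of any other common ancestor — it is the merge base.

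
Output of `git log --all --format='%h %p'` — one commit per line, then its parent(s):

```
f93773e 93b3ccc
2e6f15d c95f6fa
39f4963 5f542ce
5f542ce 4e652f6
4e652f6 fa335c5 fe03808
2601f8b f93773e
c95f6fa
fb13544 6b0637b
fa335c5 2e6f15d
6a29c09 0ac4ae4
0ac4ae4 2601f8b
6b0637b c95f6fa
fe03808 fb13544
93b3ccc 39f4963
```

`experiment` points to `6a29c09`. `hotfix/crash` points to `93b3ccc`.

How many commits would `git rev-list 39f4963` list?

Walking parent pointers from 39f4963: reachable set = {2e6f15d, 39f4963, 4e652f6, 5f542ce, 6b0637b, c95f6fa, fa335c5, fb13544, fe03808}.
That is 9 commits.

9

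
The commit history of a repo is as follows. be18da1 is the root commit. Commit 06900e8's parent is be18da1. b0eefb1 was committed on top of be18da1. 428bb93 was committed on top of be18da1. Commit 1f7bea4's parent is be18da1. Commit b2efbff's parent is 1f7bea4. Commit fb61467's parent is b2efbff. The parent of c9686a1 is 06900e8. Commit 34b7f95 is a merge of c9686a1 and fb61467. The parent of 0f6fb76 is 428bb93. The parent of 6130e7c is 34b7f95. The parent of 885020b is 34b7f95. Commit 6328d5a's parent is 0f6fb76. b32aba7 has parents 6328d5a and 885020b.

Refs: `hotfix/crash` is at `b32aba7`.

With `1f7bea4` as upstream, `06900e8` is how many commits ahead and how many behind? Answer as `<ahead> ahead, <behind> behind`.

1 ahead, 1 behind

Reachable from 06900e8: {06900e8, be18da1}.
Reachable from 1f7bea4: {1f7bea4, be18da1}.
Only in 06900e8's history (ahead): {06900e8} — 1.
Only in 1f7bea4's history (behind): {1f7bea4} — 1.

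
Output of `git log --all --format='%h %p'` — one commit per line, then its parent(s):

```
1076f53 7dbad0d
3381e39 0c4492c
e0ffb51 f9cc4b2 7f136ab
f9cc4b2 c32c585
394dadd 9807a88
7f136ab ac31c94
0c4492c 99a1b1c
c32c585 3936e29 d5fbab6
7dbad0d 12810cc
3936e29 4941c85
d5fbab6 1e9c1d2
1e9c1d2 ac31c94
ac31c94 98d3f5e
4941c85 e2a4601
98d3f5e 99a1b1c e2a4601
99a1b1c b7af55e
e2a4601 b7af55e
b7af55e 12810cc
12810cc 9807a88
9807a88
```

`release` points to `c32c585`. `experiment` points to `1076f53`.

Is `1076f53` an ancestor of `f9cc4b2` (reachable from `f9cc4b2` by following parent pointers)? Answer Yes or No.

No

Ancestors of f9cc4b2: {12810cc, 1e9c1d2, 3936e29, 4941c85, 9807a88, 98d3f5e, 99a1b1c, ac31c94, b7af55e, c32c585, d5fbab6, e2a4601, f9cc4b2}.
1076f53 is not in that set, so it is not an ancestor of f9cc4b2.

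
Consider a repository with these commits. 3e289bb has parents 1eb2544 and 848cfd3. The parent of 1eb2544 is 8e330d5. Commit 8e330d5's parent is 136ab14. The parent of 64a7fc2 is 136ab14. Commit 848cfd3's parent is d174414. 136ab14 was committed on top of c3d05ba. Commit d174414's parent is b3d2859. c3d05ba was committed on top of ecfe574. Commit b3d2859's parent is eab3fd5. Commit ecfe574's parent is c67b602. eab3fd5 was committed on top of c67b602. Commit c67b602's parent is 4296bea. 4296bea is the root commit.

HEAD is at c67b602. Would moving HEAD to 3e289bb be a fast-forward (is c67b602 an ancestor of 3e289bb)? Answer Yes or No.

A fast-forward from c67b602 to 3e289bb is possible iff c67b602 is an ancestor of 3e289bb.
Ancestors of 3e289bb: {136ab14, 1eb2544, 3e289bb, 4296bea, 848cfd3, 8e330d5, b3d2859, c3d05ba, c67b602, d174414, eab3fd5, ecfe574}.
c67b602 is among them, so fast-forward is possible.

Yes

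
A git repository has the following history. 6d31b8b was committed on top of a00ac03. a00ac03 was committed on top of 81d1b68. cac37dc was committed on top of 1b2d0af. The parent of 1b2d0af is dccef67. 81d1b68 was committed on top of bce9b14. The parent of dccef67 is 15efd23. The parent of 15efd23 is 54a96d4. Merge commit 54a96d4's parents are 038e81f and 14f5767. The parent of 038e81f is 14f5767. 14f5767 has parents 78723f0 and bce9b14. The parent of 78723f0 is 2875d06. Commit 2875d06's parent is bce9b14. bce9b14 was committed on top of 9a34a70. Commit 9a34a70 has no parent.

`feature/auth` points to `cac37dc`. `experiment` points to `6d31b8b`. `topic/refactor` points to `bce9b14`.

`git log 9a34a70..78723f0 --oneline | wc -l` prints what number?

Reachable from 78723f0: {2875d06, 78723f0, 9a34a70, bce9b14}.
Reachable from 9a34a70: {9a34a70}.
In 78723f0's history but not 9a34a70's: {2875d06, 78723f0, bce9b14} — 3 commits.

3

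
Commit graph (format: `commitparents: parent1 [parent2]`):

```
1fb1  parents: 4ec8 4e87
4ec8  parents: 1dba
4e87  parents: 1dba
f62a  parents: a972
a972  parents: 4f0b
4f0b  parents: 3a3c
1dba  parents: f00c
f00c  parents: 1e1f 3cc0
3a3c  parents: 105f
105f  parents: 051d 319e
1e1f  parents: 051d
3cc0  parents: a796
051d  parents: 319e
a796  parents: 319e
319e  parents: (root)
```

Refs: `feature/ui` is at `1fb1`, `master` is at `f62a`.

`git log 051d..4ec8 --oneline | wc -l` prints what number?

Reachable from 4ec8: {051d, 1dba, 1e1f, 319e, 3cc0, 4ec8, a796, f00c}.
Reachable from 051d: {051d, 319e}.
In 4ec8's history but not 051d's: {1dba, 1e1f, 3cc0, 4ec8, a796, f00c} — 6 commits.

6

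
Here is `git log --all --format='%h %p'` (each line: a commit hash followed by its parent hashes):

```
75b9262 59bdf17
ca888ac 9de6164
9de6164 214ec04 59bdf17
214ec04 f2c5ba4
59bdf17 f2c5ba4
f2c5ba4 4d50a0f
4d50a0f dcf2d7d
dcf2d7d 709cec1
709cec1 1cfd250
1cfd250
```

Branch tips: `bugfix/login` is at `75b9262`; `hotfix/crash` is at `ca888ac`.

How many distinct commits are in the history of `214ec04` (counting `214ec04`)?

Walking parent pointers from 214ec04: reachable set = {1cfd250, 214ec04, 4d50a0f, 709cec1, dcf2d7d, f2c5ba4}.
That is 6 commits.

6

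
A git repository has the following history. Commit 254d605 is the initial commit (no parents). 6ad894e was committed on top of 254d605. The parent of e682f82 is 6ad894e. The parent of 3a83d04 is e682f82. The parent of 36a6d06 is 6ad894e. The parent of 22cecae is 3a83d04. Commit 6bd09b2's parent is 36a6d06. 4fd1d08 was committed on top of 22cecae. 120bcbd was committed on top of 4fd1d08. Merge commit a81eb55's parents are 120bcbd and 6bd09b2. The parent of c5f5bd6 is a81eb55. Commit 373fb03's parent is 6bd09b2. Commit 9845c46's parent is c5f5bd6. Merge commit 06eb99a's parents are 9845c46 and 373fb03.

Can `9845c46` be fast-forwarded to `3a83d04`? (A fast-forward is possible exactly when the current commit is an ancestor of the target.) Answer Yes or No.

A fast-forward from 9845c46 to 3a83d04 is possible iff 9845c46 is an ancestor of 3a83d04.
Ancestors of 3a83d04: {254d605, 3a83d04, 6ad894e, e682f82}.
9845c46 is not among them, so fast-forward is not possible.

No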